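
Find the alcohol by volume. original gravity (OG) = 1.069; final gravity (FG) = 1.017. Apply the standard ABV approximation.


ABV = (OG − FG) · 131.25
ABV = (1.069 − 1.017) · 131.25

6.8250 % ABV


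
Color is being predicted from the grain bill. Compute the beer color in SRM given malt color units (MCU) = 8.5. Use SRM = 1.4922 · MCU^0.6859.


SRM = 1.4922 · 8.5^0.6859

6.4761 SRM


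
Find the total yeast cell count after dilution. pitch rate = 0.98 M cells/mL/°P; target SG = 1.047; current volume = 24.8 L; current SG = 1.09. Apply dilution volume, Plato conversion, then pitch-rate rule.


V_w = V·((SG_c−1)/(SG_t−1)−1);  °P = 259 − 259/SG_t;  cells = rate·(V+V_w)·°P
V_w = 24.8·((1.09−1)/(1.047−1)−1) = 22.6894
V_final = 24.8 + 22.6894 = 47.4894
°P = 259 − 259/1.047 = 11.6266
cells = 0.98·47.4894·11.6266

541.0948 billion cells


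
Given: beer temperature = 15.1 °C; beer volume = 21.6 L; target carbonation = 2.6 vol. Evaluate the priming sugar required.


residual = 14.695·(0.01821 + 0.09011·e^(−0.04·T));  sugar = (target − residual)·4.0·V
residual = 14.695·(0.01821 + 0.09011·e^(−0.04·15.1)) = 0.9914
sugar = (2.6 − 0.9914)·4.0·21.6

138.9819 g


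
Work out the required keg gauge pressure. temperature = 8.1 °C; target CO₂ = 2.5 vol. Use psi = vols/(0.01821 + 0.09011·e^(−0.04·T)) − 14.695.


psi = 2.5/(0.01821 + 0.09011·e^(−0.04·8.1)) − 14.695

15.2875 psi


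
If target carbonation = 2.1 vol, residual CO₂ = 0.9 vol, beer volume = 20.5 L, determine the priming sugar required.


sugar = (target − residual)·4.0·V
sugar = (2.1 − 0.9)·4.0·20.5

98.4000 g


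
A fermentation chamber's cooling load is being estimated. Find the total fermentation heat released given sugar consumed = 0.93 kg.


Q = m_sugar · 590 kJ/kg
Q = 0.93 · 590

548.7000 kJ


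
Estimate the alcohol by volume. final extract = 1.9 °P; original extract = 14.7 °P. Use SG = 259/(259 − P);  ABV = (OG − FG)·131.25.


OG = 259/(259 − 14.7) = 1.0602
FG = 259/(259 − 1.9) = 1.0074
ABV = (1.0602 − 1.0074)·131.25

6.9276 % ABV


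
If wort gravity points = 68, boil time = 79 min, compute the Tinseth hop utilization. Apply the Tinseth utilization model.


U = 1.65·0.000125^(GP/1000) · (1 − e^(−0.04·t))/4.15
bigness = 1.65·0.000125^(68/1000) = 0.8955
boil_factor = (1 − e^(−0.04·79))/4.15 = 0.2307
U = 0.8955 · 0.2307

0.2066


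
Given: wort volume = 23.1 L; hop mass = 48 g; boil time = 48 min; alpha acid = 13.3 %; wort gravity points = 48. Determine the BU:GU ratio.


U = 1.65·0.000125^(GP/1000)·(1−e^(−0.04t))/4.15;  IBU = (α/100)·m·U·1000/V;  BU:GU = IBU/GP
U = 1.65·0.000125^(48/1000)·(1−e^(−0.04·48))/4.15 = 0.2204
IBU = (13.3/100)·48·0.2204·1000/23.1 = 60.9141
BU:GU = 60.9141/48

1.2690


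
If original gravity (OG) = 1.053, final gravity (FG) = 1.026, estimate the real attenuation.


AA = (OG−FG)/(OG−1)·100;  RA = AA·0.8192
AA = (1.053 − 1.026)/(1.053 − 1)·100 = 50.9434
RA = 50.9434·0.8192

41.7328 %


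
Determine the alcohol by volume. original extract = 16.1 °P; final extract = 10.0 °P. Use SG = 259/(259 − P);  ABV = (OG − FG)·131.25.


OG = 259/(259 − 16.1) = 1.0663
FG = 259/(259 − 10.0) = 1.0402
ABV = (1.0663 − 1.0402)·131.25

3.4285 % ABV


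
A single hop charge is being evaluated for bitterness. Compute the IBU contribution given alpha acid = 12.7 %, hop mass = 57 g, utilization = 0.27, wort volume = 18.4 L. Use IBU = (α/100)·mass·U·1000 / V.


IBU = (12.7/100)·57·0.27·1000 / 18.4

106.2245 IBU


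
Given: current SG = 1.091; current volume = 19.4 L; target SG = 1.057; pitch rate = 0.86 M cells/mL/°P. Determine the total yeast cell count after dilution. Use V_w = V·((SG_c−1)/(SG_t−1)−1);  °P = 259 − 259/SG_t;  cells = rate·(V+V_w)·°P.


V_w = 19.4·((1.091−1)/(1.057−1)−1) = 11.5719
V_final = 19.4 + 11.5719 = 30.9719
°P = 259 − 259/1.057 = 13.9669
cells = 0.86·30.9719·13.9669

372.0201 billion cells


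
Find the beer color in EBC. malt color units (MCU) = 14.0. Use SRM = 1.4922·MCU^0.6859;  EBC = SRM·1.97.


SRM = 1.4922·14.0^0.6859 = 9.1192
EBC = 9.1192·1.97

17.9648 EBC


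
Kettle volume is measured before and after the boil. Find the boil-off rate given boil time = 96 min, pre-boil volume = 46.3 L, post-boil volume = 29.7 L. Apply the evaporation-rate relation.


rate = (V_pre − V_post) / (t_min/60)
rate = (46.3 − 29.7) / (96/60)

10.3750 L/hr


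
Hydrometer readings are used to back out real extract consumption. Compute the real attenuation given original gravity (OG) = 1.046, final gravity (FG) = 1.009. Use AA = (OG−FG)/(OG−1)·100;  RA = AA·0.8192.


AA = (1.046 − 1.009)/(1.046 − 1)·100 = 80.4348
RA = 80.4348·0.8192

65.8922 %


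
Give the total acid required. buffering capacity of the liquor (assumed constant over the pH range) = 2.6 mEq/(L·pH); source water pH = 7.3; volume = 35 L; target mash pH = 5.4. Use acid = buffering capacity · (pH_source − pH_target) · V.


acid = 2.6 · (7.3 − 5.4) · 35

172.9000 mEq


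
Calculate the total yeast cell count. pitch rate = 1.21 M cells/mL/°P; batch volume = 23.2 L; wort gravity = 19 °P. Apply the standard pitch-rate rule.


cells (billions) = rate · V_L · °P
cells = 1.21 · 23.2 · 19

533.3680 billion cells


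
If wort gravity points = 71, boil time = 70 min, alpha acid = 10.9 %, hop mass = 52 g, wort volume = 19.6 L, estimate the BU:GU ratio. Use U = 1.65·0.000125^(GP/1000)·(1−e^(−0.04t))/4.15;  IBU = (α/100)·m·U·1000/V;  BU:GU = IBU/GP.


U = 1.65·0.000125^(71/1000)·(1−e^(−0.04·70))/4.15 = 0.1973
IBU = (10.9/100)·52·0.1973·1000/19.6 = 57.0484
BU:GU = 57.0484/71

0.8035


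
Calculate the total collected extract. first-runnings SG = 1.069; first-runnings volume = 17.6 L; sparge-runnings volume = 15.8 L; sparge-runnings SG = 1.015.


total = Σ (SG_i − 1)·1000·V_i
first = (1.069 − 1)·1000·17.6 = 1214.4000
sparge = (1.015 − 1)·1000·15.8 = 237.0000
total = 1214.4000 + 237.0000

1451.4000 gravity·L


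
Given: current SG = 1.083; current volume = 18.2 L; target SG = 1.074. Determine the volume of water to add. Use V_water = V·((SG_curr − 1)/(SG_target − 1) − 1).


V_water = 18.2·((1.083 − 1)/(1.074 − 1) − 1)

2.2135 L


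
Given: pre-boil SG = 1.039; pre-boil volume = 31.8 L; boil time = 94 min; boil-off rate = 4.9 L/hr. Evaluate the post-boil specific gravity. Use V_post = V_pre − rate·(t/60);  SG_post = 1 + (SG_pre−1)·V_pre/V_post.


V_post = 31.8 − 4.9·(94/60) = 24.1233
SG_post = 1 + (1.039 − 1)·31.8/24.1233

1.0514


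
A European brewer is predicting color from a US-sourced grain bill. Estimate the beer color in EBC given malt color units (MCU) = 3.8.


SRM = 1.4922·MCU^0.6859;  EBC = SRM·1.97
SRM = 1.4922·3.8^0.6859 = 3.7282
EBC = 3.7282·1.97

7.3446 EBC


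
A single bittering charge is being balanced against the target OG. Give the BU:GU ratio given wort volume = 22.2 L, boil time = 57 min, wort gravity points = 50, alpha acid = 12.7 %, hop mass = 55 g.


U = 1.65·0.000125^(GP/1000)·(1−e^(−0.04t))/4.15;  IBU = (α/100)·m·U·1000/V;  BU:GU = IBU/GP
U = 1.65·0.000125^(50/1000)·(1−e^(−0.04·57))/4.15 = 0.2277
IBU = (12.7/100)·55·0.2277·1000/22.2 = 71.6529
BU:GU = 71.6529/50

1.4331


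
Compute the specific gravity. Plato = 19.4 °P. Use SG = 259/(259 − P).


SG = 259/(259 − 19.4)

1.0810


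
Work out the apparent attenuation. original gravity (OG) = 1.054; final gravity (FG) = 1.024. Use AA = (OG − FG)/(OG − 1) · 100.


AA = (1.054 − 1.024)/(1.054 − 1) · 100

55.5556 %


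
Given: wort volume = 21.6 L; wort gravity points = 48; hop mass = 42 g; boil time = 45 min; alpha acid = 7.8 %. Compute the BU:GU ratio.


U = 1.65·0.000125^(GP/1000)·(1−e^(−0.04t))/4.15;  IBU = (α/100)·m·U·1000/V;  BU:GU = IBU/GP
U = 1.65·0.000125^(48/1000)·(1−e^(−0.04·45))/4.15 = 0.2156
IBU = (7.8/100)·42·0.2156·1000/21.6 = 32.6971
BU:GU = 32.6971/48

0.6812


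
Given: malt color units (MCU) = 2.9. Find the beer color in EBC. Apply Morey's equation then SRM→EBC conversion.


SRM = 1.4922·MCU^0.6859;  EBC = SRM·1.97
SRM = 1.4922·2.9^0.6859 = 3.0973
EBC = 3.0973·1.97

6.1017 EBC


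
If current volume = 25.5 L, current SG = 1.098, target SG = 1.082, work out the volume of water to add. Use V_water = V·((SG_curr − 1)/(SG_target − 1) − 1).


V_water = 25.5·((1.098 − 1)/(1.082 − 1) − 1)

4.9756 L


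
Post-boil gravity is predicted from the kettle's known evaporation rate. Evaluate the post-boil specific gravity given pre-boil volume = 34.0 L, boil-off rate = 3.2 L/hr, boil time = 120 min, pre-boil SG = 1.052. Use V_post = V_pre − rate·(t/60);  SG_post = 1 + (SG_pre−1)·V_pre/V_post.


V_post = 34.0 − 3.2·(120/60) = 27.6000
SG_post = 1 + (1.052 − 1)·34.0/27.6000

1.0641


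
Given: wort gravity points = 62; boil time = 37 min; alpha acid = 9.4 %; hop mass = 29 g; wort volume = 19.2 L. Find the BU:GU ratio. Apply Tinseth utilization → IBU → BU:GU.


U = 1.65·0.000125^(GP/1000)·(1−e^(−0.04t))/4.15;  IBU = (α/100)·m·U·1000/V;  BU:GU = IBU/GP
U = 1.65·0.000125^(62/1000)·(1−e^(−0.04·37))/4.15 = 0.1759
IBU = (9.4/100)·29·0.1759·1000/19.2 = 24.9741
BU:GU = 24.9741/62

0.4028


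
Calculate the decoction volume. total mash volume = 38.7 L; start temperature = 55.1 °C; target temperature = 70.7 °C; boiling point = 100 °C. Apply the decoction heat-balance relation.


V_dec = V_total·(T_target − T_start)/(T_boil − T_start)
V_dec = 38.7·(70.7 − 55.1)/(100 − 55.1)

13.4459 L


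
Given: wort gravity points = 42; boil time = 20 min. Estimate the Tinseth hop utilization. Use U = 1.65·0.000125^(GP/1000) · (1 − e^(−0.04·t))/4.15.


bigness = 1.65·0.000125^(42/1000) = 1.1312
boil_factor = (1 − e^(−0.04·20))/4.15 = 0.1327
U = 1.1312 · 0.1327

0.1501


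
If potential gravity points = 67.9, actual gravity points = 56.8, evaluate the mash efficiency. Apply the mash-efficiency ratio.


efficiency = actual / potential × 100
efficiency = 56.8 / 67.9 × 100

83.6524 %


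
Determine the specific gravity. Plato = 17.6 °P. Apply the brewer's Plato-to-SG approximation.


SG = 259/(259 − P)
SG = 259/(259 − 17.6)

1.0729


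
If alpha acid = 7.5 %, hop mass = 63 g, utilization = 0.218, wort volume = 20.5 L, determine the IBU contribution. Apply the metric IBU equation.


IBU = (α/100)·mass·U·1000 / V
IBU = (7.5/100)·63·0.218·1000 / 20.5

50.2463 IBU


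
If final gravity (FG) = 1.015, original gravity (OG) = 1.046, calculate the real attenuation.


AA = (OG−FG)/(OG−1)·100;  RA = AA·0.8192
AA = (1.046 − 1.015)/(1.046 − 1)·100 = 67.3913
RA = 67.3913·0.8192

55.2070 %


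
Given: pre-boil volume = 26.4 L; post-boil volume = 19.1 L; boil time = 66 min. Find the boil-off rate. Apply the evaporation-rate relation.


rate = (V_pre − V_post) / (t_min/60)
rate = (26.4 − 19.1) / (66/60)

6.6364 L/hr


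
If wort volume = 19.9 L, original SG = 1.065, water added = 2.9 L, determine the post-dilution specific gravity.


SG_new = 1 + (SG_old − 1)·V_old/(V_old + V_water)
pts = (1.065 − 1)·1000·19.9/(19.9 + 2.9) = 56.7325
SG_new = 1 + 56.7325/1000

1.0567


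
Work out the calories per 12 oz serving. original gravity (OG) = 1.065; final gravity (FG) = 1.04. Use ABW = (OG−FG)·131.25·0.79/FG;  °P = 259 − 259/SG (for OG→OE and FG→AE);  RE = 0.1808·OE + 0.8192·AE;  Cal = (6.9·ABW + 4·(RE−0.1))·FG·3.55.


ABW = (1.065 − 1.04)·131.25·0.79/1.04 = 2.4925
OE = 259 − 259/1.065 = 15.8075 °P
AE = 259 − 259/1.04 = 9.9615 °P
RE = 0.1808·15.8075 + 0.8192·9.9615 = 11.0185 °P
Cal = (6.9·2.4925 + 4·(11.0185−0.1))·1.04·3.55

224.7399 kcal


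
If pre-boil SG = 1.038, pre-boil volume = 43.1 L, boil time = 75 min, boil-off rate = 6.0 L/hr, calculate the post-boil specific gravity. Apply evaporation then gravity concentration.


V_post = V_pre − rate·(t/60);  SG_post = 1 + (SG_pre−1)·V_pre/V_post
V_post = 43.1 − 6.0·(75/60) = 35.6000
SG_post = 1 + (1.038 − 1)·43.1/35.6000

1.0460


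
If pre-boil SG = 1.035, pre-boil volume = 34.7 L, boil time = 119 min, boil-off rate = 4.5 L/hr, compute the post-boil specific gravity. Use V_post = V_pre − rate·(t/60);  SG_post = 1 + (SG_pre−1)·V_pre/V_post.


V_post = 34.7 − 4.5·(119/60) = 25.7750
SG_post = 1 + (1.035 − 1)·34.7/25.7750

1.0471


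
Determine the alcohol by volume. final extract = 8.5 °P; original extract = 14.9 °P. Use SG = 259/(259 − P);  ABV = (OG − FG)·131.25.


OG = 259/(259 − 14.9) = 1.0610
FG = 259/(259 − 8.5) = 1.0339
ABV = (1.0610 − 1.0339)·131.25

3.5580 % ABV


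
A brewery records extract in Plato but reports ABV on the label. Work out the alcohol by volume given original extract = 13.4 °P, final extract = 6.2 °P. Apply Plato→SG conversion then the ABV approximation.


SG = 259/(259 − P);  ABV = (OG − FG)·131.25
OG = 259/(259 − 13.4) = 1.0546
FG = 259/(259 − 6.2) = 1.0245
ABV = (1.0546 − 1.0245)·131.25

3.9421 % ABV


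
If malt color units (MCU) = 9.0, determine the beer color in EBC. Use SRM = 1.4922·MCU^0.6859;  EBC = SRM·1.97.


SRM = 1.4922·9.0^0.6859 = 6.7351
EBC = 6.7351·1.97

13.2681 EBC


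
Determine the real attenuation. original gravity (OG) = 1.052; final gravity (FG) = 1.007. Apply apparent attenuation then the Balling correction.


AA = (OG−FG)/(OG−1)·100;  RA = AA·0.8192
AA = (1.052 − 1.007)/(1.052 − 1)·100 = 86.5385
RA = 86.5385·0.8192

70.8923 %


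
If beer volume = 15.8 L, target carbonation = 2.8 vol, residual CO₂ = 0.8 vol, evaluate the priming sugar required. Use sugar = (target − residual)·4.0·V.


sugar = (2.8 − 0.8)·4.0·15.8

126.4000 g


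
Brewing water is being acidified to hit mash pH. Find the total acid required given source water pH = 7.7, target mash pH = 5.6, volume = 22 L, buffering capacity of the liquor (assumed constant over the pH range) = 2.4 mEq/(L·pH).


acid = buffering capacity · (pH_source − pH_target) · V
acid = 2.4 · (7.7 − 5.6) · 22

110.8800 mEq


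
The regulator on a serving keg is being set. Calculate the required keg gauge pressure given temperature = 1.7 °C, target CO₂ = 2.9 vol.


psi = vols/(0.01821 + 0.09011·e^(−0.04·T)) − 14.695
psi = 2.9/(0.01821 + 0.09011·e^(−0.04·1.7)) − 14.695

13.6264 psi


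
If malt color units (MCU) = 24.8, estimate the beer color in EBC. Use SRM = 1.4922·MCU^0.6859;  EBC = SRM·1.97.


SRM = 1.4922·24.8^0.6859 = 13.4984
EBC = 13.4984·1.97

26.5918 EBC


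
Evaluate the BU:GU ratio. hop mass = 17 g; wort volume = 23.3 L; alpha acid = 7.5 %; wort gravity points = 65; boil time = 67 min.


U = 1.65·0.000125^(GP/1000)·(1−e^(−0.04t))/4.15;  IBU = (α/100)·m·U·1000/V;  BU:GU = IBU/GP
U = 1.65·0.000125^(65/1000)·(1−e^(−0.04·67))/4.15 = 0.2065
IBU = (7.5/100)·17·0.2065·1000/23.3 = 11.2991
BU:GU = 11.2991/65

0.1738


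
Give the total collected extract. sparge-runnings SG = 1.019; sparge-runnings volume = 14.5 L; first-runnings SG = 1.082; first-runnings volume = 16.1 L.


total = Σ (SG_i − 1)·1000·V_i
first = (1.082 − 1)·1000·16.1 = 1320.2000
sparge = (1.019 − 1)·1000·14.5 = 275.5000
total = 1320.2000 + 275.5000

1595.7000 gravity·L


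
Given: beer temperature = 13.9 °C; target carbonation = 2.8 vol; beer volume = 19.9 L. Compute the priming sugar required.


residual = 14.695·(0.01821 + 0.09011·e^(−0.04·T));  sugar = (target − residual)·4.0·V
residual = 14.695·(0.01821 + 0.09011·e^(−0.04·13.9)) = 1.0270
sugar = (2.8 − 1.0270)·4.0·19.9

141.1305 g


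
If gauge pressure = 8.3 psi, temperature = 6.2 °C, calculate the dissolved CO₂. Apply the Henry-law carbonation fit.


vols = (P + 14.695)·(0.01821 + 0.09011·e^(−0.04·T))
vols = (8.3 + 14.695)·(0.01821 + 0.09011·e^(−0.04·6.2))

2.0357 volumes


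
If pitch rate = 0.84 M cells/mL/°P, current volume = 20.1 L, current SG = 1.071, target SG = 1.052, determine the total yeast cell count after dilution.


V_w = V·((SG_c−1)/(SG_t−1)−1);  °P = 259 − 259/SG_t;  cells = rate·(V+V_w)·°P
V_w = 20.1·((1.071−1)/(1.052−1)−1) = 7.3442
V_final = 20.1 + 7.3442 = 27.4442
°P = 259 − 259/1.052 = 12.8023
cells = 0.84·27.4442·12.8023

295.1330 billion cells


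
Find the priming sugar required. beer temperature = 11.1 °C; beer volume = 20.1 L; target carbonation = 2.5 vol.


residual = 14.695·(0.01821 + 0.09011·e^(−0.04·T));  sugar = (target − residual)·4.0·V
residual = 14.695·(0.01821 + 0.09011·e^(−0.04·11.1)) = 1.1170
sugar = (2.5 − 1.1170)·4.0·20.1

111.1930 g


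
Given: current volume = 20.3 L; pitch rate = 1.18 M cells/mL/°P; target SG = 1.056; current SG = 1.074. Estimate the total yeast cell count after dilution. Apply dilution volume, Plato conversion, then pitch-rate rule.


V_w = V·((SG_c−1)/(SG_t−1)−1);  °P = 259 − 259/SG_t;  cells = rate·(V+V_w)·°P
V_w = 20.3·((1.074−1)/(1.056−1)−1) = 6.5250
V_final = 20.3 + 6.5250 = 26.8250
°P = 259 − 259/1.056 = 13.7348
cells = 1.18·26.8250·13.7348

434.7560 billion cells


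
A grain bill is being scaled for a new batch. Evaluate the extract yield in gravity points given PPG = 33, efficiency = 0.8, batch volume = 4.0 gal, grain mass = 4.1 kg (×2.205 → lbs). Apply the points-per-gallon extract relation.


points = lbs × PPG × eff / vol
lbs = 4.1 × 2.205 = 9.0405
points = 9.0405 × 33 × 0.8 / 4.0

59.6673 points


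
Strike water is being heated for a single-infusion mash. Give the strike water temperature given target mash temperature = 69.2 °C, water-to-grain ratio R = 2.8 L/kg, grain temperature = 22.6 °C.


T_strike = (0.41/R)·(T_mash − T_grain) + T_mash
T_strike = (0.41/2.8)·(69.2 − 22.6) + 69.2

76.0236 °C


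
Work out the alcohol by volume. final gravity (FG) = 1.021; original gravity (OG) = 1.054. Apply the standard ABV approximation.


ABV = (OG − FG) · 131.25
ABV = (1.054 − 1.021) · 131.25

4.3313 % ABV


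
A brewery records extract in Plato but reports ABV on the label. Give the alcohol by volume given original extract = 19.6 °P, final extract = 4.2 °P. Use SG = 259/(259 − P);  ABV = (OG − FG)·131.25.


OG = 259/(259 − 19.6) = 1.0819
FG = 259/(259 − 4.2) = 1.0165
ABV = (1.0819 − 1.0165)·131.25

8.5822 % ABV


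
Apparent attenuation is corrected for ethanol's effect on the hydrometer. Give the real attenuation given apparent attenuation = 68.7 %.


RA = AA · 0.8192
RA = 68.7 · 0.8192

56.2790 %


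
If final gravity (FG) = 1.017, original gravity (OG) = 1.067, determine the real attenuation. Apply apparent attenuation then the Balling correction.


AA = (OG−FG)/(OG−1)·100;  RA = AA·0.8192
AA = (1.067 − 1.017)/(1.067 − 1)·100 = 74.6269
RA = 74.6269·0.8192

61.1343 %


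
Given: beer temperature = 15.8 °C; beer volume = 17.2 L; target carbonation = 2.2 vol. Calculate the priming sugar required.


residual = 14.695·(0.01821 + 0.09011·e^(−0.04·T));  sugar = (target − residual)·4.0·V
residual = 14.695·(0.01821 + 0.09011·e^(−0.04·15.8)) = 0.9714
sugar = (2.2 − 0.9714)·4.0·17.2

84.5258 g


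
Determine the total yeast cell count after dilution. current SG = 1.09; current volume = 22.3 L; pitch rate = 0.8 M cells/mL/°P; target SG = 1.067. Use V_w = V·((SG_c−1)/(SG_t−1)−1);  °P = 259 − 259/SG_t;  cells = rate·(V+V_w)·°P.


V_w = 22.3·((1.09−1)/(1.067−1)−1) = 7.6552
V_final = 22.3 + 7.6552 = 29.9552
°P = 259 − 259/1.067 = 16.2634
cells = 0.8·29.9552·16.2634

389.7380 billion cells


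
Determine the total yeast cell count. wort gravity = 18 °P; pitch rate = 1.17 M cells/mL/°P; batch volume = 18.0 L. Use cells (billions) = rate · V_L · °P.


cells = 1.17 · 18.0 · 18

379.0800 billion cells


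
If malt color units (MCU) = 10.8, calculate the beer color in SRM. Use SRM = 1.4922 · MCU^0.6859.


SRM = 1.4922 · 10.8^0.6859

7.6322 SRM


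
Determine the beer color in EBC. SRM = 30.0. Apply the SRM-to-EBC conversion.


EBC = SRM · 1.97
EBC = 30.0 · 1.97

59.1000 EBC


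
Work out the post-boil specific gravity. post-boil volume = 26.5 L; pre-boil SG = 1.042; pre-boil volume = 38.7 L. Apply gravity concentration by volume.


SG_post = 1 + (SG_pre − 1)·V_pre/V_post
pts_pre = (1.042 − 1)·1000 = 42.0000
pts_post = 42.0000·38.7/26.5 = 61.3358
SG_post = 1 + 61.3358/1000

1.0613


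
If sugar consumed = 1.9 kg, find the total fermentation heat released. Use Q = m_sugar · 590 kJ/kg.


Q = 1.9 · 590

1121.0000 kJ


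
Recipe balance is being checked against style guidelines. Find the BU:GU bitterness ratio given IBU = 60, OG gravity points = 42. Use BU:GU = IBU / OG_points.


BU:GU = 60 / 42

1.4286


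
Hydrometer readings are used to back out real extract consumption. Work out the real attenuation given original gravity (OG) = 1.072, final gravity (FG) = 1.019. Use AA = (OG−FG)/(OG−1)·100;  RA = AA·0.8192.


AA = (1.072 − 1.019)/(1.072 − 1)·100 = 73.6111
RA = 73.6111·0.8192

60.3022 %


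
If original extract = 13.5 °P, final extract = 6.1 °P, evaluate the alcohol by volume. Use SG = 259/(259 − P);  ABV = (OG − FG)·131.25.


OG = 259/(259 − 13.5) = 1.0550
FG = 259/(259 − 6.1) = 1.0241
ABV = (1.0550 − 1.0241)·131.25

4.0516 % ABV


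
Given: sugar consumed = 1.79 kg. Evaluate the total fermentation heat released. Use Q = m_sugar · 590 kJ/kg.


Q = 1.79 · 590

1056.1000 kJ


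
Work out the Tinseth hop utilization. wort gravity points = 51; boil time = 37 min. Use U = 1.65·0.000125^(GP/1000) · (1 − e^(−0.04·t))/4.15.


bigness = 1.65·0.000125^(51/1000) = 1.0433
boil_factor = (1 − e^(−0.04·37))/4.15 = 0.1861
U = 1.0433 · 0.1861

0.1942


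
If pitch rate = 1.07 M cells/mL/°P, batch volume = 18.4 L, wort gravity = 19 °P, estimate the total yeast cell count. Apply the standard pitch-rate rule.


cells (billions) = rate · V_L · °P
cells = 1.07 · 18.4 · 19

374.0720 billion cells


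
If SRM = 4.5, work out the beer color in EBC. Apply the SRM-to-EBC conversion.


EBC = SRM · 1.97
EBC = 4.5 · 1.97

8.8650 EBC


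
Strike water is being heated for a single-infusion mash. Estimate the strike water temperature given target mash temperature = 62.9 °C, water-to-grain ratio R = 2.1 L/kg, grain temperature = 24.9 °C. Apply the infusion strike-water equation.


T_strike = (0.41/R)·(T_mash − T_grain) + T_mash
T_strike = (0.41/2.1)·(62.9 − 24.9) + 62.9

70.3190 °C


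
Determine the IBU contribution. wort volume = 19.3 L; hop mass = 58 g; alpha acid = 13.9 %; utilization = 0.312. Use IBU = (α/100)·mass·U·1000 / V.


IBU = (13.9/100)·58·0.312·1000 / 19.3

130.3287 IBU


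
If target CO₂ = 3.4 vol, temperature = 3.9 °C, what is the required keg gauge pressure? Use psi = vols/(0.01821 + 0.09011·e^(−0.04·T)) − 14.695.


psi = 3.4/(0.01821 + 0.09011·e^(−0.04·3.9)) − 14.695

20.9801 psi


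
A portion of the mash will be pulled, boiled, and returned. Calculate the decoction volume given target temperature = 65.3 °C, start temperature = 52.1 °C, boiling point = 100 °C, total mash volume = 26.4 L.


V_dec = V_total·(T_target − T_start)/(T_boil − T_start)
V_dec = 26.4·(65.3 − 52.1)/(100 − 52.1)

7.2752 L


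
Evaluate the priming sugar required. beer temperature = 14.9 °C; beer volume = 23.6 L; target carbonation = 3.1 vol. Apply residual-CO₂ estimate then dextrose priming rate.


residual = 14.695·(0.01821 + 0.09011·e^(−0.04·T));  sugar = (target − residual)·4.0·V
residual = 14.695·(0.01821 + 0.09011·e^(−0.04·14.9)) = 0.9972
sugar = (3.1 − 0.9972)·4.0·23.6

198.5018 g


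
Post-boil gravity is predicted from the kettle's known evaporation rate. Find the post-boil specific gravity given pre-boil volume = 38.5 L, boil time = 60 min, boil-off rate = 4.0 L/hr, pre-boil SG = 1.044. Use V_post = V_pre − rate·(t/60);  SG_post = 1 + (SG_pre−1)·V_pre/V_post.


V_post = 38.5 − 4.0·(60/60) = 34.5000
SG_post = 1 + (1.044 − 1)·38.5/34.5000

1.0491


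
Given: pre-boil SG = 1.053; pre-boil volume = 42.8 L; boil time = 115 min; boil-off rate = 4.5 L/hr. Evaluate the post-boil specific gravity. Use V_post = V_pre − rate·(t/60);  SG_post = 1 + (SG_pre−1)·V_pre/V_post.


V_post = 42.8 − 4.5·(115/60) = 34.1750
SG_post = 1 + (1.053 − 1)·42.8/34.1750

1.0664


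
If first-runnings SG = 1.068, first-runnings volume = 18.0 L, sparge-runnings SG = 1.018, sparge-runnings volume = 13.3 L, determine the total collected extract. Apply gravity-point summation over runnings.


total = Σ (SG_i − 1)·1000·V_i
first = (1.068 − 1)·1000·18.0 = 1224.0000
sparge = (1.018 − 1)·1000·13.3 = 239.4000
total = 1224.0000 + 239.4000

1463.4000 gravity·L


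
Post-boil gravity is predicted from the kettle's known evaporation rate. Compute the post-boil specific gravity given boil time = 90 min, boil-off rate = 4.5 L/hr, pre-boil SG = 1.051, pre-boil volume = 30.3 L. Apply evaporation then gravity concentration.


V_post = V_pre − rate·(t/60);  SG_post = 1 + (SG_pre−1)·V_pre/V_post
V_post = 30.3 − 4.5·(90/60) = 23.5500
SG_post = 1 + (1.051 − 1)·30.3/23.5500

1.0656


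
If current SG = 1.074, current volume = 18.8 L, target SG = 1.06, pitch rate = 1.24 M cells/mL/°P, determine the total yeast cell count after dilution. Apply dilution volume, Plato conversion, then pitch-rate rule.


V_w = V·((SG_c−1)/(SG_t−1)−1);  °P = 259 − 259/SG_t;  cells = rate·(V+V_w)·°P
V_w = 18.8·((1.074−1)/(1.06−1)−1) = 4.3867
V_final = 18.8 + 4.3867 = 23.1867
°P = 259 − 259/1.06 = 14.6604
cells = 1.24·23.1867·14.6604

421.5074 billion cells


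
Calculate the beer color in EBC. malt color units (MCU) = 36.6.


SRM = 1.4922·MCU^0.6859;  EBC = SRM·1.97
SRM = 1.4922·36.6^0.6859 = 17.6286
EBC = 17.6286·1.97

34.7284 EBC


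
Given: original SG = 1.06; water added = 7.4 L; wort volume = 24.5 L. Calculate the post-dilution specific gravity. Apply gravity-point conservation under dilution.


SG_new = 1 + (SG_old − 1)·V_old/(V_old + V_water)
pts = (1.06 − 1)·1000·24.5/(24.5 + 7.4) = 46.0815
SG_new = 1 + 46.0815/1000

1.0461


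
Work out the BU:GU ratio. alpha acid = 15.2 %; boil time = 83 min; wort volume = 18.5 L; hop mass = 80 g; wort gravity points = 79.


U = 1.65·0.000125^(GP/1000)·(1−e^(−0.04t))/4.15;  IBU = (α/100)·m·U·1000/V;  BU:GU = IBU/GP
U = 1.65·0.000125^(79/1000)·(1−e^(−0.04·83))/4.15 = 0.1884
IBU = (15.2/100)·80·0.1884·1000/18.5 = 123.8402
BU:GU = 123.8402/79

1.5676


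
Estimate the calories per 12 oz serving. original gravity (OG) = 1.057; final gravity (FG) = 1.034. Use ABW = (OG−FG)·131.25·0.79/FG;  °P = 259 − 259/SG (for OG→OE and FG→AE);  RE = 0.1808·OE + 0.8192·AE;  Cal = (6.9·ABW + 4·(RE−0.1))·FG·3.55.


ABW = (1.057 − 1.034)·131.25·0.79/1.034 = 2.3064
OE = 259 − 259/1.057 = 13.9669 °P
AE = 259 − 259/1.034 = 8.5164 °P
RE = 0.1808·13.9669 + 0.8192·8.5164 = 9.5019 °P
Cal = (6.9·2.3064 + 4·(9.5019−0.1))·1.034·3.55

196.4619 kcal


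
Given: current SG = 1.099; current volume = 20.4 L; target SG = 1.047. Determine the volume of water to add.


V_water = V·((SG_curr − 1)/(SG_target − 1) − 1)
V_water = 20.4·((1.099 − 1)/(1.047 − 1) − 1)

22.5702 L


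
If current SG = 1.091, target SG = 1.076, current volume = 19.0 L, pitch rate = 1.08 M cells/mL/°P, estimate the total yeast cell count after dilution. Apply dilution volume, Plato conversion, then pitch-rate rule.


V_w = V·((SG_c−1)/(SG_t−1)−1);  °P = 259 − 259/SG_t;  cells = rate·(V+V_w)·°P
V_w = 19.0·((1.091−1)/(1.076−1)−1) = 3.7500
V_final = 19.0 + 3.7500 = 22.7500
°P = 259 − 259/1.076 = 18.2937
cells = 1.08·22.7500·18.2937

449.4757 billion cells


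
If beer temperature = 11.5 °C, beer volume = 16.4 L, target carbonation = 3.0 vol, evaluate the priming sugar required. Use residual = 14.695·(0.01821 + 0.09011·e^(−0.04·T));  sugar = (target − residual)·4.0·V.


residual = 14.695·(0.01821 + 0.09011·e^(−0.04·11.5)) = 1.1035
sugar = (3.0 − 1.1035)·4.0·16.4

124.4091 g


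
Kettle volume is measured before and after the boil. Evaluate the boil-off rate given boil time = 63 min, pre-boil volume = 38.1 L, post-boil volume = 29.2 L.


rate = (V_pre − V_post) / (t_min/60)
rate = (38.1 − 29.2) / (63/60)

8.4762 L/hr


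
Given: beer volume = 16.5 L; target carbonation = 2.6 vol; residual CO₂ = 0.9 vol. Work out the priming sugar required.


sugar = (target − residual)·4.0·V
sugar = (2.6 − 0.9)·4.0·16.5

112.2000 g


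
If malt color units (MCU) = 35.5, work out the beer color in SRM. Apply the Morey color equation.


SRM = 1.4922 · MCU^0.6859
SRM = 1.4922 · 35.5^0.6859

17.2635 SRM


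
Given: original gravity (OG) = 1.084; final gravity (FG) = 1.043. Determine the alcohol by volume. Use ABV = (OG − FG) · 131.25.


ABV = (1.084 − 1.043) · 131.25

5.3813 % ABV


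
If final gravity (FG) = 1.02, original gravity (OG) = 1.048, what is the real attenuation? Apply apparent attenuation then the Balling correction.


AA = (OG−FG)/(OG−1)·100;  RA = AA·0.8192
AA = (1.048 − 1.02)/(1.048 − 1)·100 = 58.3333
RA = 58.3333·0.8192

47.7867 %


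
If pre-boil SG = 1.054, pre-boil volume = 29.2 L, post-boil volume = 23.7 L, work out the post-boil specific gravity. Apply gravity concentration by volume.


SG_post = 1 + (SG_pre − 1)·V_pre/V_post
pts_pre = (1.054 − 1)·1000 = 54.0000
pts_post = 54.0000·29.2/23.7 = 66.5316
SG_post = 1 + 66.5316/1000

1.0665


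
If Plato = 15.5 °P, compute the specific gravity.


SG = 259/(259 − P)
SG = 259/(259 − 15.5)

1.0637


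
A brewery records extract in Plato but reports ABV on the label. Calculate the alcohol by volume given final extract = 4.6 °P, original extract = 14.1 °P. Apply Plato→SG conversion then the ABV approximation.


SG = 259/(259 − P);  ABV = (OG − FG)·131.25
OG = 259/(259 − 14.1) = 1.0576
FG = 259/(259 − 4.6) = 1.0181
ABV = (1.0576 − 1.0181)·131.25

5.1834 % ABV


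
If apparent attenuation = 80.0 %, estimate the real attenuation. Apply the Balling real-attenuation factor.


RA = AA · 0.8192
RA = 80.0 · 0.8192

65.5360 %


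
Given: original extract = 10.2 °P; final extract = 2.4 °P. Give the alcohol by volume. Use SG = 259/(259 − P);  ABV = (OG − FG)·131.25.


OG = 259/(259 − 10.2) = 1.0410
FG = 259/(259 − 2.4) = 1.0094
ABV = (1.0410 − 1.0094)·131.25

4.1532 % ABV


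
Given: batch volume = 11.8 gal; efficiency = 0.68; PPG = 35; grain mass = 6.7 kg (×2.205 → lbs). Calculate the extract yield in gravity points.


points = lbs × PPG × eff / vol
lbs = 6.7 × 2.205 = 14.7735
points = 14.7735 × 35 × 0.68 / 11.8

29.7974 points


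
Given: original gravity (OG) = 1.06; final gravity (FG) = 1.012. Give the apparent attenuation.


AA = (OG − FG)/(OG − 1) · 100
AA = (1.06 − 1.012)/(1.06 − 1) · 100

80.0000 %


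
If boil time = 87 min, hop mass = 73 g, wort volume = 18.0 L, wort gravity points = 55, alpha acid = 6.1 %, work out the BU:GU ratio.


U = 1.65·0.000125^(GP/1000)·(1−e^(−0.04t))/4.15;  IBU = (α/100)·m·U·1000/V;  BU:GU = IBU/GP
U = 1.65·0.000125^(55/1000)·(1−e^(−0.04·87))/4.15 = 0.2351
IBU = (6.1/100)·73·0.2351·1000/18.0 = 58.1509
BU:GU = 58.1509/55

1.0573


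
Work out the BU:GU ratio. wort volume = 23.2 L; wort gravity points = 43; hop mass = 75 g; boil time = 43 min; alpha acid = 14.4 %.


U = 1.65·0.000125^(GP/1000)·(1−e^(−0.04t))/4.15;  IBU = (α/100)·m·U·1000/V;  BU:GU = IBU/GP
U = 1.65·0.000125^(43/1000)·(1−e^(−0.04·43))/4.15 = 0.2218
IBU = (14.4/100)·75·0.2218·1000/23.2 = 103.2397
BU:GU = 103.2397/43

2.4009


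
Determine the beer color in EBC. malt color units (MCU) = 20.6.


SRM = 1.4922·MCU^0.6859;  EBC = SRM·1.97
SRM = 1.4922·20.6^0.6859 = 11.8853
EBC = 11.8853·1.97

23.4140 EBC


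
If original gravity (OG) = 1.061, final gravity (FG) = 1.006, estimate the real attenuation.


AA = (OG−FG)/(OG−1)·100;  RA = AA·0.8192
AA = (1.061 − 1.006)/(1.061 − 1)·100 = 90.1639
RA = 90.1639·0.8192

73.8623 %


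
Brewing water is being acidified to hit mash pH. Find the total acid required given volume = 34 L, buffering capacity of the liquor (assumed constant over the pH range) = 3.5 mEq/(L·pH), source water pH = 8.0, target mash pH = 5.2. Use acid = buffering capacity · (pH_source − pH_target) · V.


acid = 3.5 · (8.0 − 5.2) · 34

333.2000 mEq


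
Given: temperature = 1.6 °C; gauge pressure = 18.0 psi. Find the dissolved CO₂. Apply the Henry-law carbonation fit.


vols = (P + 14.695)·(0.01821 + 0.09011·e^(−0.04·T))
vols = (18.0 + 14.695)·(0.01821 + 0.09011·e^(−0.04·1.6))

3.3589 volumes


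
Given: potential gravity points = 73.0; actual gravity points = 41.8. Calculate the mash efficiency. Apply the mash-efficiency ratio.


efficiency = actual / potential × 100
efficiency = 41.8 / 73.0 × 100

57.2603 %


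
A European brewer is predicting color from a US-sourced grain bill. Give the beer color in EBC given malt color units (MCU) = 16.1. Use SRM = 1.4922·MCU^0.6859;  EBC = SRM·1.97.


SRM = 1.4922·16.1^0.6859 = 10.0367
EBC = 10.0367·1.97

19.7722 EBC


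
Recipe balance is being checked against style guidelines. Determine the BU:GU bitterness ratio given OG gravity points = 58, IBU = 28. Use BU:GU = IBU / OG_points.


BU:GU = 28 / 58

0.4828


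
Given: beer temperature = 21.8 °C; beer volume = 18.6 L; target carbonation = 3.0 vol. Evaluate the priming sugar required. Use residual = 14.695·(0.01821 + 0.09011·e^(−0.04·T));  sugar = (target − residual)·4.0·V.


residual = 14.695·(0.01821 + 0.09011·e^(−0.04·21.8)) = 0.8212
sugar = (3.0 − 0.8212)·4.0·18.6

162.0991 g


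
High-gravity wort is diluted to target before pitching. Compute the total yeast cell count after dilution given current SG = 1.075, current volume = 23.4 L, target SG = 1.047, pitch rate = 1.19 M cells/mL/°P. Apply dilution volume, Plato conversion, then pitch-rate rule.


V_w = V·((SG_c−1)/(SG_t−1)−1);  °P = 259 − 259/SG_t;  cells = rate·(V+V_w)·°P
V_w = 23.4·((1.075−1)/(1.047−1)−1) = 13.9404
V_final = 23.4 + 13.9404 = 37.3404
°P = 259 − 259/1.047 = 11.6266
cells = 1.19·37.3404·11.6266

516.6271 billion cells


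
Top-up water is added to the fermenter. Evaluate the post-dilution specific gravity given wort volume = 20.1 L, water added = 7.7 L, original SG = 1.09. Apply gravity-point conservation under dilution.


SG_new = 1 + (SG_old − 1)·V_old/(V_old + V_water)
pts = (1.09 − 1)·1000·20.1/(20.1 + 7.7) = 65.0719
SG_new = 1 + 65.0719/1000

1.0651


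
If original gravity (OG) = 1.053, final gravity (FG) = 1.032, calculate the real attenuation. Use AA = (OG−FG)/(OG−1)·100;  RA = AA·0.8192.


AA = (1.053 − 1.032)/(1.053 − 1)·100 = 39.6226
RA = 39.6226·0.8192

32.4589 %


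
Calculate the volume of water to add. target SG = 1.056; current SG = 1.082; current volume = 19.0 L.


V_water = V·((SG_curr − 1)/(SG_target − 1) − 1)
V_water = 19.0·((1.082 − 1)/(1.056 − 1) − 1)

8.8214 L


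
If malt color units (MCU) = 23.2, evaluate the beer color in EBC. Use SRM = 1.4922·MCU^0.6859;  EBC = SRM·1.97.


SRM = 1.4922·23.2^0.6859 = 12.8948
EBC = 12.8948·1.97

25.4028 EBC


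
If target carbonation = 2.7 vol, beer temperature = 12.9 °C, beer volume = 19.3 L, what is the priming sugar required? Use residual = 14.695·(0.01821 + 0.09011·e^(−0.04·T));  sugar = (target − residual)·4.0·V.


residual = 14.695·(0.01821 + 0.09011·e^(−0.04·12.9)) = 1.0580
sugar = (2.7 − 1.0580)·4.0·19.3

126.7628 g


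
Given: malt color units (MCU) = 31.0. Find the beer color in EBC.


SRM = 1.4922·MCU^0.6859;  EBC = SRM·1.97
SRM = 1.4922·31.0^0.6859 = 15.7308
EBC = 15.7308·1.97

30.9898 EBC


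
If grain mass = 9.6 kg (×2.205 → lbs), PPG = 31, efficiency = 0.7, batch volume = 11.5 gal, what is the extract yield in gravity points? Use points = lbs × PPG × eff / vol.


lbs = 9.6 × 2.205 = 21.1680
points = 21.1680 × 31 × 0.7 / 11.5

39.9431 points


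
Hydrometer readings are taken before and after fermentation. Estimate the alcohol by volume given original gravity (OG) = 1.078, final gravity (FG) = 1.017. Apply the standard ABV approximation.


ABV = (OG − FG) · 131.25
ABV = (1.078 − 1.017) · 131.25

8.0063 % ABV


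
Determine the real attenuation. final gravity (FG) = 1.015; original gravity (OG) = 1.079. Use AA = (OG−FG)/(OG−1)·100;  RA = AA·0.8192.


AA = (1.079 − 1.015)/(1.079 − 1)·100 = 81.0127
RA = 81.0127·0.8192

66.3656 %


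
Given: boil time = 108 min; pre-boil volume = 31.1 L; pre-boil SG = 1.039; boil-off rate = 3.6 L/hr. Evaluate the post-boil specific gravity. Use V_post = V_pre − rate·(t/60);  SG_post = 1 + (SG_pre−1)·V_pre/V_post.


V_post = 31.1 − 3.6·(108/60) = 24.6200
SG_post = 1 + (1.039 − 1)·31.1/24.6200

1.0493


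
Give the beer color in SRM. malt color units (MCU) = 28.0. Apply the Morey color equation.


SRM = 1.4922 · MCU^0.6859
SRM = 1.4922 · 28.0^0.6859

14.6701 SRM


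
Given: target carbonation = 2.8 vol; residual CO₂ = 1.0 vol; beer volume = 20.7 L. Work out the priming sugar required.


sugar = (target − residual)·4.0·V
sugar = (2.8 − 1.0)·4.0·20.7

149.0400 g


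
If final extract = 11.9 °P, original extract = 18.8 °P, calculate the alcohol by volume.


SG = 259/(259 − P);  ABV = (OG − FG)·131.25
OG = 259/(259 − 18.8) = 1.0783
FG = 259/(259 − 11.9) = 1.0482
ABV = (1.0783 − 1.0482)·131.25

3.9519 % ABV


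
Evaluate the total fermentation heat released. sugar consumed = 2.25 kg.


Q = m_sugar · 590 kJ/kg
Q = 2.25 · 590

1327.5000 kJ


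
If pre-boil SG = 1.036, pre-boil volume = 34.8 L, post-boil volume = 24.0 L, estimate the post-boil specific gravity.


SG_post = 1 + (SG_pre − 1)·V_pre/V_post
pts_pre = (1.036 − 1)·1000 = 36.0000
pts_post = 36.0000·34.8/24.0 = 52.2000
SG_post = 1 + 52.2000/1000

1.0522


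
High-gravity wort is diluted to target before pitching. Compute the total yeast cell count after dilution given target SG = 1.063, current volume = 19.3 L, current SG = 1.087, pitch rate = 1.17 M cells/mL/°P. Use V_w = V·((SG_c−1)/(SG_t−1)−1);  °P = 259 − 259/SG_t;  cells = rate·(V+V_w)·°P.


V_w = 19.3·((1.087−1)/(1.063−1)−1) = 7.3524
V_final = 19.3 + 7.3524 = 26.6524
°P = 259 − 259/1.063 = 15.3500
cells = 1.17·26.6524·15.3500

478.6620 billion cells


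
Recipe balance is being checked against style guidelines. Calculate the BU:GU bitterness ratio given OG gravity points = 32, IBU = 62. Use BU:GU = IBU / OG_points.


BU:GU = 62 / 32

1.9375


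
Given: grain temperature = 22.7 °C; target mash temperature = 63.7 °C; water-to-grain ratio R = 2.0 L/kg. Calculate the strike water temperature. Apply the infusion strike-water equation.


T_strike = (0.41/R)·(T_mash − T_grain) + T_mash
T_strike = (0.41/2.0)·(63.7 − 22.7) + 63.7

72.1050 °C


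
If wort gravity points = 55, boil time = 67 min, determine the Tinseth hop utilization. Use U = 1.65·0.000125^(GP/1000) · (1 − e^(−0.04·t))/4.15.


bigness = 1.65·0.000125^(55/1000) = 1.0065
boil_factor = (1 − e^(−0.04·67))/4.15 = 0.2244
U = 1.0065 · 0.2244

0.2259
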